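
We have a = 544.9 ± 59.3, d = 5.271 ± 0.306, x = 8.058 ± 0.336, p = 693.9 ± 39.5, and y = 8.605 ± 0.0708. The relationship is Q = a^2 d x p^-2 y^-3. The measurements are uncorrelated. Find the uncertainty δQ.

Relative error in a monomial: (δQ/Q)² = Σ (nᵢ · δxᵢ/xᵢ)².
  (2·δa/a)² = (2×0.109)² = 0.0474;  (1·δd/d)² = (1×0.0581)² = 0.00337;  (1·δx/x)² = (1×0.0417)² = 0.00174;  (-2·δp/p)² = (-2×0.0569)² = 0.0130;  (-3·δy/y)² = (-3×0.00823)² = 0.000609
δQ/Q = √(0.0661) = 0.257
Q = 0.04111, so δQ = 0.257 × 0.04111 = 0.0106.

0.0106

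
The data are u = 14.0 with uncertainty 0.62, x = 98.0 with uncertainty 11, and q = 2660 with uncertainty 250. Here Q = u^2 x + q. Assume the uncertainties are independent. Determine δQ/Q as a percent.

Let p = u^2·x = 19200. δp/p = √((2·δu/u)² + (1·δx/x)²) = √(0.00784 + 0.0126) = 0.143, so δp = 2750.
Q = p + q: δQ = √(δp² + δq²) = √(7.54e+06 + 62500) = 2760
Q = 21900, so δQ/Q = 2760/21900 = 0.126.

12.6%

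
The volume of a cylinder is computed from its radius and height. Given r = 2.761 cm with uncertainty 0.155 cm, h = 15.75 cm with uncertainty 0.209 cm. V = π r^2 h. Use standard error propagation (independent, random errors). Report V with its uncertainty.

377.2 ± 42.6 cm^3

V is a product of powers, so relative uncertainties combine in quadrature:
  (2·δr/r)² = (2×0.0561)² = 0.0126;  (1·δh/h)² = (1×0.0133)² = 0.000176
δV/V = √(0.0128) = 0.113
V = 377.2 cm^3, so δV = 0.113 × 377.2 = 42.6 cm^3.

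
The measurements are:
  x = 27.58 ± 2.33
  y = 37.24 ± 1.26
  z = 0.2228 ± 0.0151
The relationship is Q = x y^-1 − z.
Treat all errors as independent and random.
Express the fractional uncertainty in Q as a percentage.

13.3%

Let p = x·y^-1 = 0.7406. δp/p = √((1·δx/x)² + (-1·δy/y)²) = √(0.00714 + 0.00114) = 0.0910, so δp = 0.0674.
Q = p − z: δQ = √(δp² + δz²) = √(0.00454 + 0.000228) = 0.0691
Q = 0.5178, so δQ/Q = 0.0691/0.5178 = 0.133.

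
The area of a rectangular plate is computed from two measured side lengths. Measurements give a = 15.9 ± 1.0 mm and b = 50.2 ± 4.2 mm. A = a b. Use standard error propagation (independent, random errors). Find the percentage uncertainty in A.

10.5%

Relative error in a monomial: (δA/A)² = Σ (nᵢ · δxᵢ/xᵢ)².
  (1·δa/a)² = (1×0.0629)² = 0.00396;  (1·δb/b)² = (1×0.0837)² = 0.00700
δA/A = √(0.0110) = 0.105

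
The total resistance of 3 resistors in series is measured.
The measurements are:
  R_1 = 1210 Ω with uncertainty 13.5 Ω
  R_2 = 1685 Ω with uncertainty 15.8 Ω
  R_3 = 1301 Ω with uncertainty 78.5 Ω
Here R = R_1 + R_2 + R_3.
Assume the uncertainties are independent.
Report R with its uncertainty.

Each term contributes (cᵢ δxᵢ)² to (δR)²:
  (δR_1)² = 182;  (δR_2)² = 250;  (δR_3)² = 6160
δR = √(6590) = 81.2 Ω
R = 4196 Ω.

4196 ± 81.2 Ω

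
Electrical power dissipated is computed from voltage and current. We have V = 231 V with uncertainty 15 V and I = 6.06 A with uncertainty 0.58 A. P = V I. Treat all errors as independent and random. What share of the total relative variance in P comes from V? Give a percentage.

31.5%

(δP/P)² = (1·δV/V)² + (1·δI/I)²
  V term: (1×0.0649)² = 0.00422
  I term: (1×0.0957)² = 0.00916
Total = 0.0134. Share from V = 0.00422/0.0134 = 0.315.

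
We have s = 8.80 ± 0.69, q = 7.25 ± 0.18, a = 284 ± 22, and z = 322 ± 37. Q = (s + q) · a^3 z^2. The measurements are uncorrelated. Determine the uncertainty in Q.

1.26e+13

Let u = s + q = 16.1. δu = √(δs² + δq²) = √(0.476 + 0.0324) = 0.713, so δu/u = 0.0444.
Q is then a monomial in u, a, z:
δQ/Q = √((δu/u)² + (3·δa/a)² + (2·δz/z)²) = √(0.00197 + 0.0540 + 0.0528) = 0.330
Q = 3.81e+13, so δQ = 0.330 × 3.81e+13 = 1.26e+13.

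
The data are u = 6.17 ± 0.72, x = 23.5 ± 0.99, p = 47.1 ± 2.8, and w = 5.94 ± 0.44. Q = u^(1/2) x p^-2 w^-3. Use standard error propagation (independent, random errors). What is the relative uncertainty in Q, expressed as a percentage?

Each factor contributes (exponent × relative error)² to (δQ/Q)²:
  (½·δu/u)² = (0.5×0.117)² = 0.00340;  (1·δx/x)² = (1×0.0421)² = 0.00177;  (-2·δp/p)² = (-2×0.0594)² = 0.0141;  (-3·δw/w)² = (-3×0.0741)² = 0.0494
δQ/Q = √(0.0687) = 0.262

26.2%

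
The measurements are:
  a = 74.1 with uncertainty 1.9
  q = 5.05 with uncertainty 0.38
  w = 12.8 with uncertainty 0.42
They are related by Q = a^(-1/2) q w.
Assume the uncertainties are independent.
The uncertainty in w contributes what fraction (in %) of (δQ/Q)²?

(δQ/Q)² = (−½·δa/a)² + (1·δq/q)² + (1·δw/w)²
  a term: (-0.5×0.0256)² = 0.000164
  q term: (1×0.0752)² = 0.00566
  w term: (1×0.0328)² = 0.00108
Total = 0.00690. Share from w = 0.00108/0.00690 = 0.156.

15.6%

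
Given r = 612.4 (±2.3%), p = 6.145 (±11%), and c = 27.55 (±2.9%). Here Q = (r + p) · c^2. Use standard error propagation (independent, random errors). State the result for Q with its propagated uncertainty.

469500 ± 29300

Let u = r + p = 618.5. δu = √(δr² + δp²) = √(198 + 0.457) = 14.1, so δu/u = 0.0228.
Q is then a monomial in u, c:
δQ/Q = √((δu/u)² + (2·δc/c)²) = √(0.000520 + 0.00336) = 0.0623
Q = 469500, so δQ = 0.0623 × 469500 = 29300.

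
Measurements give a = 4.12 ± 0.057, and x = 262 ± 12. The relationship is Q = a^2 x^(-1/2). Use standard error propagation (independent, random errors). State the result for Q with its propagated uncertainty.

Products/powers → add relative errors in quadrature, weighted by exponent:
  (2·δa/a)² = (2×0.0138)² = 0.000766;  (−½·δx/x)² = (-0.5×0.0458)² = 0.000524
δQ/Q = √(0.00129) = 0.0359
Q = 1.05, so δQ = 0.0359 × 1.05 = 0.0377.

1.05 ± 0.0377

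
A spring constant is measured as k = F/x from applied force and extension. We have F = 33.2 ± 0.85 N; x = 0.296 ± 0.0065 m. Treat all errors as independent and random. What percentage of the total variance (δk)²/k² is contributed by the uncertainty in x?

(δk/k)² = (1·δF/F)² + (-1·δx/x)²
  F term: (1×0.0256)² = 0.000655
  x term: (-1×0.0220)² = 0.000482
Total = 0.00114. Share from x = 0.000482/0.00114 = 0.424.

42.4%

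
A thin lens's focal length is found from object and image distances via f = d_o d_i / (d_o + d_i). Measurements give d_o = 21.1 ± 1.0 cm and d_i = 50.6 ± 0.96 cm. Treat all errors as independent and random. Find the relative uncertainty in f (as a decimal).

0.0339

∂f/∂d_o = (d_i/(d_o+d_i))² = 0.498;  ∂f/∂d_i = (d_o/(d_o+d_i))² = 0.0866
δf = √((∂f/∂d_o · δd_o)² + (∂f/∂d_i · δd_i)²) = √(0.248 + 0.00691) = 0.505 cm
f = 14.9 cm, so δf/f = 0.505/14.9 = 0.0339.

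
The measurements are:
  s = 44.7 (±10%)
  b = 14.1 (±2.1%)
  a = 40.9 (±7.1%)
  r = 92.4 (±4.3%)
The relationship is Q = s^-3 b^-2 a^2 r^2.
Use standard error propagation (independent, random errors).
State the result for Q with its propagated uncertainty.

Relative error in a monomial: (δQ/Q)² = Σ (nᵢ · δxᵢ/xᵢ)².
  (-3·δs/s)² = (-3×0.100)² = 0.0900;  (-2·δb/b)² = (-2×0.0210)² = 0.00176;  (2·δa/a)² = (2×0.0710)² = 0.0202;  (2·δr/r)² = (2×0.0430)² = 0.00740
δQ/Q = √(0.119) = 0.345
Q = 0.804, so δQ = 0.345 × 0.804 = 0.278.

0.804 ± 0.278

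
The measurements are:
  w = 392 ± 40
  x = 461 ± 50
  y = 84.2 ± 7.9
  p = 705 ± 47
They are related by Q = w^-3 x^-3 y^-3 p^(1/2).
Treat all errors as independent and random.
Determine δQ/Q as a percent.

Each factor contributes (exponent × relative error)² to (δQ/Q)²:
  (-3·δw/w)² = (-3×0.102)² = 0.0937;  (-3·δx/x)² = (-3×0.108)² = 0.106;  (-3·δy/y)² = (-3×0.0938)² = 0.0792;  (½·δp/p)² = (0.5×0.0667)² = 0.00111
δQ/Q = √(0.280) = 0.529

52.9%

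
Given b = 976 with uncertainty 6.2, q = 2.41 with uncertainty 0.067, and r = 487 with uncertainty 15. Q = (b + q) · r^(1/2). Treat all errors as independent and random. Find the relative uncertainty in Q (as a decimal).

0.0167

Let u = b + q = 978. δu = √(δb² + δq²) = √(38.4 + 0.00449) = 6.20, so δu/u = 0.00634.
Q is then a monomial in u, r:
δQ/Q = √((δu/u)² + (½·δr/r)²) = √(4.02e-05 + 0.000237) = 0.0167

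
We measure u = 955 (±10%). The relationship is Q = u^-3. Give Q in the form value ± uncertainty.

(1.15 ± 0.344) × 10^-9

Relative error in a monomial: (δQ/Q)² = Σ (nᵢ · δxᵢ/xᵢ)².
  (-3·δu/u)² = (-3×0.100)² = 0.0900
δQ/Q = √(0.0900) = 0.300
Q = 1.15e-09, so δQ = 0.300 × 1.15e-09 = 3.44e-10.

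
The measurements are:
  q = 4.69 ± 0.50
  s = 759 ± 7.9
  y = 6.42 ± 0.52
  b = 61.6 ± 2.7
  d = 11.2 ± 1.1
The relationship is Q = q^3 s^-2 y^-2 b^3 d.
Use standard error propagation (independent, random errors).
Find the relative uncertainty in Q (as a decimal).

0.395

Relative error in a monomial: (δQ/Q)² = Σ (nᵢ · δxᵢ/xᵢ)².
  (3·δq/q)² = (3×0.107)² = 0.102;  (-2·δs/s)² = (-2×0.0104)² = 0.000433;  (-2·δy/y)² = (-2×0.0810)² = 0.0262;  (3·δb/b)² = (3×0.0438)² = 0.0173;  (1·δd/d)² = (1×0.0982)² = 0.00965
δQ/Q = √(0.156) = 0.395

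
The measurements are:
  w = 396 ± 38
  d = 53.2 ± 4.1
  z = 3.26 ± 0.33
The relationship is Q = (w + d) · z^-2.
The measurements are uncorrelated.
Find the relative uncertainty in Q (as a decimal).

0.220

Let u = w + d = 449. δu = √(δw² + δd²) = √(1440 + 16.8) = 38.2, so δu/u = 0.0851.
Q is then a monomial in u, z:
δQ/Q = √((δu/u)² + (-2·δz/z)²) = √(0.00724 + 0.0410) = 0.220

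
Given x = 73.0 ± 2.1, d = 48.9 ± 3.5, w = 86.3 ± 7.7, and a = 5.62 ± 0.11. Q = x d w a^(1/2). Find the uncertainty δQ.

86400

Since Q is a product/quotient, work with relative uncertainties:
  (1·δx/x)² = (1×0.0288)² = 0.000828;  (1·δd/d)² = (1×0.0716)² = 0.00512;  (1·δw/w)² = (1×0.0892)² = 0.00796;  (½·δa/a)² = (0.5×0.0196)² = 9.58e-05
δQ/Q = √(0.0140) = 0.118
Q = 7.3e+05, so δQ = 0.118 × 7.3e+05 = 86400.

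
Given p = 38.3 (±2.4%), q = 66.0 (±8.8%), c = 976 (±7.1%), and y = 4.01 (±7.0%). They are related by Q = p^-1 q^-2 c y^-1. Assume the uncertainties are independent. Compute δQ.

Since Q is a product/quotient, work with relative uncertainties:
  (-1·δp/p)² = (-1×0.0240)² = 0.000576;  (-2·δq/q)² = (-2×0.0880)² = 0.0310;  (1·δc/c)² = (1×0.0710)² = 0.00504;  (-1·δy/y)² = (-1×0.0700)² = 0.00490
δQ/Q = √(0.0415) = 0.204
Q = 0.00146, so δQ = 0.204 × 0.00146 = 0.000297.

0.000297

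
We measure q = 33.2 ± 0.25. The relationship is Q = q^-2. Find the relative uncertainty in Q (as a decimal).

Since Q is a product/quotient, work with relative uncertainties:
  (-2·δq/q)² = (-2×0.00753)² = 0.000227
δQ/Q = √(0.000227) = 0.0151

0.0151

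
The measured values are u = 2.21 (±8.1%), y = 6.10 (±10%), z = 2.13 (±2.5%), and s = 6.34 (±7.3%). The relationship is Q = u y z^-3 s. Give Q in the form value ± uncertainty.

8.84 ± 1.47

Relative error in a monomial: (δQ/Q)² = Σ (nᵢ · δxᵢ/xᵢ)².
  (1·δu/u)² = (1×0.0810)² = 0.00656;  (1·δy/y)² = (1×0.100)² = 0.0100;  (-3·δz/z)² = (-3×0.0250)² = 0.00563;  (1·δs/s)² = (1×0.0730)² = 0.00533
δQ/Q = √(0.0275) = 0.166
Q = 8.84, so δQ = 0.166 × 8.84 = 1.47.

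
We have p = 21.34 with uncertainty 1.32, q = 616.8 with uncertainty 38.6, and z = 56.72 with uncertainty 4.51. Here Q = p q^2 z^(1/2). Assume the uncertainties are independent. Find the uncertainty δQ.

Relative error in a monomial: (δQ/Q)² = Σ (nᵢ · δxᵢ/xᵢ)².
  (1·δp/p)² = (1×0.0619)² = 0.00383;  (2·δq/q)² = (2×0.0626)² = 0.0157;  (½·δz/z)² = (0.5×0.0795)² = 0.00158
δQ/Q = √(0.0211) = 0.145
Q = 6.114e+07, so δQ = 0.145 × 6.114e+07 = 8.88e+06.

8.88e+06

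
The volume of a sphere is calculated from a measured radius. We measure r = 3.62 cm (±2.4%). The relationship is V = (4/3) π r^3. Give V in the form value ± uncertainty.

V ∝ r^3, so δV/V = |3| · δr/r = 3 × 0.0240 = 0.0720.
V = 199 cm^3, so δV = 0.0720 × 199 = 14.3 cm^3.

199 ± 14.3 cm^3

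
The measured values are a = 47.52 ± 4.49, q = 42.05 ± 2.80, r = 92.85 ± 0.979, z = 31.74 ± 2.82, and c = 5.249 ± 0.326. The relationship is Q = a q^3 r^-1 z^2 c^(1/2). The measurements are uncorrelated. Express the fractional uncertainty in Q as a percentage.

28.5%

Relative error in a monomial: (δQ/Q)² = Σ (nᵢ · δxᵢ/xᵢ)².
  (1·δa/a)² = (1×0.0945)² = 0.00893;  (3·δq/q)² = (3×0.0666)² = 0.0399;  (-1·δr/r)² = (-1×0.0105)² = 0.000111;  (2·δz/z)² = (2×0.0888)² = 0.0316;  (½·δc/c)² = (0.5×0.0621)² = 0.000964
δQ/Q = √(0.0815) = 0.285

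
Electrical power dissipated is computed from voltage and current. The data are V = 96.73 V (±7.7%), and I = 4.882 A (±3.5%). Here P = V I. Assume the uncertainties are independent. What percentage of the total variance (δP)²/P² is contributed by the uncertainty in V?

(δP/P)² = (1·δV/V)² + (1·δI/I)²
  V term: (1×0.0770)² = 0.00593
  I term: (1×0.0350)² = 0.00123
Total = 0.00715. Share from V = 0.00593/0.00715 = 0.829.

82.9%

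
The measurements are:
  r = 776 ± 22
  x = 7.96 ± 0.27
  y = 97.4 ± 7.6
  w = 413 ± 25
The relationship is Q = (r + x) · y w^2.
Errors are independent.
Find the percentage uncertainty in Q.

Let u = r + x = 784. δu = √(δr² + δx²) = √(484 + 0.0729) = 22.0, so δu/u = 0.0281.
Q is then a monomial in u, y, w:
δQ/Q = √((δu/u)² + (1·δy/y)² + (2·δw/w)²) = √(0.000788 + 0.00609 + 0.0147) = 0.147

14.7%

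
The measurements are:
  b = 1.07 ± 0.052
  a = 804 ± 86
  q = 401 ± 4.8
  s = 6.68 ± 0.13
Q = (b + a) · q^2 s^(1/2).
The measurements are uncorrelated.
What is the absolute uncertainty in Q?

Let u = b + a = 805. δu = √(δb² + δa²) = √(0.00270 + 7400) = 86.0, so δu/u = 0.107.
Q is then a monomial in u, q, s:
δQ/Q = √((δu/u)² + (2·δq/q)² + (½·δs/s)²) = √(0.0114 + 0.000573 + 9.47e-05) = 0.110
Q = 3.35e+08, so δQ = 0.110 × 3.35e+08 = 3.68e+07.

3.68e+07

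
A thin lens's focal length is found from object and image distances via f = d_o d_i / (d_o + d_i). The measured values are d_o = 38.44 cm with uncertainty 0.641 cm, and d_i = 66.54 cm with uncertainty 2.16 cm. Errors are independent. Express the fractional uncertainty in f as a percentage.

∂f/∂d_o = (d_i/(d_o+d_i))² = 0.402;  ∂f/∂d_i = (d_o/(d_o+d_i))² = 0.134
δf = √((∂f/∂d_o · δd_o)² + (∂f/∂d_i · δd_i)²) = √(0.0663 + 0.0839) = 0.388 cm
f = 24.36 cm, so δf/f = 0.388/24.36 = 0.0159.

1.59%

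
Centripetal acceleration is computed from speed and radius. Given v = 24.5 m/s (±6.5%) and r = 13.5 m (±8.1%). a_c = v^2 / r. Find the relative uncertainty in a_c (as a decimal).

0.153

Products/powers → add relative errors in quadrature, weighted by exponent:
  (2·δv/v)² = (2×0.0650)² = 0.0169;  (-1·δr/r)² = (-1×0.0810)² = 0.00656
δa_c/a_c = √(0.0235) = 0.153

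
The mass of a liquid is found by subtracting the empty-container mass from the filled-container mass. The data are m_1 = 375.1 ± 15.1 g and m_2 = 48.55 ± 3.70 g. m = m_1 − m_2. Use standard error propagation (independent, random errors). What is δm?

15.5 g

For a sum/difference, combine absolute errors in quadrature:
  (δm_1)² = 228;  (δm_2)² = 13.7
δm = √(242) = 15.5 g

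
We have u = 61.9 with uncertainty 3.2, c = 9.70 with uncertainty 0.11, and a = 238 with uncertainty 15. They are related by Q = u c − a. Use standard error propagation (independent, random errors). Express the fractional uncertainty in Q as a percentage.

9.70%

Let p = u·c = 600. δp/p = √((1·δu/u)² + (1·δc/c)²) = √(0.00267 + 0.000129) = 0.0529, so δp = 31.8.
Q = p − a: δQ = √(δp² + δa²) = √(1010 + 225) = 35.1
Q = 362, so δQ/Q = 35.1/362 = 0.0970.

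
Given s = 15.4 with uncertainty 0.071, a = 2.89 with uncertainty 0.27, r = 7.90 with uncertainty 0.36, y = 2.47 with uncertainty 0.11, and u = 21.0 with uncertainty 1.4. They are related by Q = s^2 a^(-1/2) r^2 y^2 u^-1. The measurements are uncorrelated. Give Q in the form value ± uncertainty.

Relative error in a monomial: (δQ/Q)² = Σ (nᵢ · δxᵢ/xᵢ)².
  (2·δs/s)² = (2×0.00461)² = 8.5e-05;  (−½·δa/a)² = (-0.5×0.0934)² = 0.00218;  (2·δr/r)² = (2×0.0456)² = 0.00831;  (2·δy/y)² = (2×0.0445)² = 0.00793;  (-1·δu/u)² = (-1×0.0667)² = 0.00444
δQ/Q = √(0.0230) = 0.151
Q = 2530, so δQ = 0.151 × 2530 = 383.

2530 ± 383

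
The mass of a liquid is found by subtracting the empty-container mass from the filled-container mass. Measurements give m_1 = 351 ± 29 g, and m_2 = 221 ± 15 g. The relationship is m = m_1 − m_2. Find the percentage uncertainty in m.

Each term contributes (cᵢ δxᵢ)² to (δm)²:
  (δm_1)² = 841;  (δm_2)² = 225
δm = √(1070) = 32.6 g
m = 130 g, so δm/m = 32.6/130 = 0.251.

25.1%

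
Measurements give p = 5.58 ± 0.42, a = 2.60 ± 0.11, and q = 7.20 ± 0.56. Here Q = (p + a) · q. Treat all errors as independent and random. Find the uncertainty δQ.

Let u = p + a = 8.18. δu = √(δp² + δa²) = √(0.176 + 0.0121) = 0.434, so δu/u = 0.0531.
Q is then a monomial in u, q:
δQ/Q = √((δu/u)² + (1·δq/q)²) = √(0.00282 + 0.00605) = 0.0942
Q = 58.9, so δQ = 0.0942 × 58.9 = 5.55.

5.55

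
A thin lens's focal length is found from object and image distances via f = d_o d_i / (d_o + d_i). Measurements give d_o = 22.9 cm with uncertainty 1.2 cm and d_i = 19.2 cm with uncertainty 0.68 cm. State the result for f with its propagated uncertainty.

10.4 ± 0.321 cm

∂f/∂d_o = (d_i/(d_o+d_i))² = 0.208;  ∂f/∂d_i = (d_o/(d_o+d_i))² = 0.296
δf = √((∂f/∂d_o · δd_o)² + (∂f/∂d_i · δd_i)²) = √(0.0623 + 0.0405) = 0.321 cm
f = 10.4 cm.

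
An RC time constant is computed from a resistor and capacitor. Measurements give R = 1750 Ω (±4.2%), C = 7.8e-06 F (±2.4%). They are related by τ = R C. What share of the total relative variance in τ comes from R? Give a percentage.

(δτ/τ)² = (1·δR/R)² + (1·δC/C)²
  R term: (1×0.0420)² = 0.00176
  C term: (1×0.0240)² = 0.000576
Total = 0.00234. Share from R = 0.00176/0.00234 = 0.754.

75.4%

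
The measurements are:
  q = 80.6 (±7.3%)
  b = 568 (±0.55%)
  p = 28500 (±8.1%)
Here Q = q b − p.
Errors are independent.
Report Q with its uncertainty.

17300 ± 4070

Let w = q·b = 45800. δw/w = √((1·δq/q)² + (1·δb/b)²) = √(0.00533 + 3.03e-05) = 0.0732, so δw = 3350.
Q = w − p: δQ = √(δw² + δp²) = √(1.12e+07 + 5.33e+06) = 4070
Q = 17300.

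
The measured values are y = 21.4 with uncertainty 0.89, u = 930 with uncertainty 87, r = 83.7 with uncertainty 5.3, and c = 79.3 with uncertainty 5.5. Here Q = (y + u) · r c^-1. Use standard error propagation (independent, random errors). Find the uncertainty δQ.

Let w = y + u = 951. δw = √(δy² + δu²) = √(0.792 + 7570) = 87.0, so δw/w = 0.0914.
Q is then a monomial in w, r, c:
δQ/Q = √((δw/w)² + (1·δr/r)² + (-1·δc/c)²) = √(0.00836 + 0.00401 + 0.00481) = 0.131
Q = 1000, so δQ = 0.131 × 1000 = 132.

132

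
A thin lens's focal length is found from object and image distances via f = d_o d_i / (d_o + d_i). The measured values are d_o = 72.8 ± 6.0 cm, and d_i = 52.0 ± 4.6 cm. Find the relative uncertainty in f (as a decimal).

0.0620

∂f/∂d_o = (d_i/(d_o+d_i))² = 0.174;  ∂f/∂d_i = (d_o/(d_o+d_i))² = 0.340
δf = √((∂f/∂d_o · δd_o)² + (∂f/∂d_i · δd_i)²) = √(1.09 + 2.45) = 1.88 cm
f = 30.3 cm, so δf/f = 1.88/30.3 = 0.0620.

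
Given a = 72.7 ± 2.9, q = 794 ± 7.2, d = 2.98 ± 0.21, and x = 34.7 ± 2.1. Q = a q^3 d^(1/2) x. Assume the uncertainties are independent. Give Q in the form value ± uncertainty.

Relative error in a monomial: (δQ/Q)² = Σ (nᵢ · δxᵢ/xᵢ)².
  (1·δa/a)² = (1×0.0399)² = 0.00159;  (3·δq/q)² = (3×0.00907)² = 0.000740;  (½·δd/d)² = (0.5×0.0705)² = 0.00124;  (1·δx/x)² = (1×0.0605)² = 0.00366
δQ/Q = √(0.00724) = 0.0851
Q = 2.18e+12, so δQ = 0.0851 × 2.18e+12 = 1.85e+11.

(2.18 ± 0.185) × 10^12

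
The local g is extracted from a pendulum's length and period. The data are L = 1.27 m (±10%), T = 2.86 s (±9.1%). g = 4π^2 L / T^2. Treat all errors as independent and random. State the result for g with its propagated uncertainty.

6.13 ± 1.27 m/s^2

Relative error in a monomial: (δg/g)² = Σ (nᵢ · δxᵢ/xᵢ)².
  (1·δL/L)² = (1×0.100)² = 0.0100;  (-2·δT/T)² = (-2×0.0910)² = 0.0331
δg/g = √(0.0431) = 0.208
g = 6.13 m/s^2, so δg = 0.208 × 6.13 = 1.27 m/s^2.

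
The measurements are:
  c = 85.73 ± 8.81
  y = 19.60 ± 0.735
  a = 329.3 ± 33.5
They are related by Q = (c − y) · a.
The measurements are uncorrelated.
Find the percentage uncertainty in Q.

Let u = c − y = 66.13. δu = √(δc² + δy²) = √(77.6 + 0.540) = 8.84, so δu/u = 0.134.
Q is then a monomial in u, a:
δQ/Q = √((δu/u)² + (1·δa/a)²) = √(0.0179 + 0.0103) = 0.168

16.8%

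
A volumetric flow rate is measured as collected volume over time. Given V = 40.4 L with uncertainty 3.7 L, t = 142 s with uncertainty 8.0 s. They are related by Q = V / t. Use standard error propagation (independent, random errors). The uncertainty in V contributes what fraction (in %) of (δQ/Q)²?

72.5%

(δQ/Q)² = (1·δV/V)² + (-1·δt/t)²
  V term: (1×0.0916)² = 0.00839
  t term: (-1×0.0563)² = 0.00317
Total = 0.0116. Share from V = 0.00839/0.0116 = 0.725.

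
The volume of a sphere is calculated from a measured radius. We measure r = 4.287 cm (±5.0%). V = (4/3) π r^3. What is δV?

49.5 cm^3

V is a product of powers, so relative uncertainties combine in quadrature:
  (3·δr/r)² = (3×0.0500)² = 0.0225
δV/V = √(0.0225) = 0.150
V = 330.0 cm^3, so δV = 0.150 × 330.0 = 49.5 cm^3.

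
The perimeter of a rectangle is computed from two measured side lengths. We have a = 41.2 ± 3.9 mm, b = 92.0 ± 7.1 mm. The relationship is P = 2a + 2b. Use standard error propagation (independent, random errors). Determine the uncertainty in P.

16.2 mm

Sums and differences: (δP)² = Σ (cᵢ δxᵢ)².
  (2·δa)² = 60.8;  (2·δb)² = 202
δP = √(262) = 16.2 mm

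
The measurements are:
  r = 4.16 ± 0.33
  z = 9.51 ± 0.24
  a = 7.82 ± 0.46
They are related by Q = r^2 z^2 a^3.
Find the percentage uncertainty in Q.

24.3%

Products/powers → add relative errors in quadrature, weighted by exponent:
  (2·δr/r)² = (2×0.0793)² = 0.0252;  (2·δz/z)² = (2×0.0252)² = 0.00255;  (3·δa/a)² = (3×0.0588)² = 0.0311
δQ/Q = √(0.0589) = 0.243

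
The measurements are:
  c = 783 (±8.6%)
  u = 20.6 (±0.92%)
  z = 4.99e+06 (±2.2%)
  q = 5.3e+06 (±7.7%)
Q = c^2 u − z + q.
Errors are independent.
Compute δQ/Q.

0.171

Let p = c^2·u = 1.26e+07. δp/p = √((2·δc/c)² + (1·δu/u)²) = √(0.0296 + 8.46e-05) = 0.172, so δp = 2.18e+06.
Q = p − z + q: δQ = √(δp² + δz² + δq²) = √(4.73e+12 + 1.21e+10 + 1.67e+11) = 2.22e+06
Q = 1.29e+07, so δQ/Q = 2.22e+06/1.29e+07 = 0.171.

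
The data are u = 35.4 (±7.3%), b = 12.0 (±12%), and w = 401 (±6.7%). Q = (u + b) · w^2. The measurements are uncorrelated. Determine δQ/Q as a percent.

Let h = u + b = 47.4. δh = √(δu² + δb²) = √(6.68 + 2.07) = 2.96, so δh/h = 0.0624.
Q is then a monomial in h, w:
δQ/Q = √((δh/h)² + (2·δw/w)²) = √(0.00390 + 0.0180) = 0.148

14.8%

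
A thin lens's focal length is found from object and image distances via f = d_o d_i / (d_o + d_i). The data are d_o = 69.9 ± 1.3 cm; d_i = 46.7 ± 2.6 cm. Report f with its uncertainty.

28.0 ± 0.957 cm

∂f/∂d_o = (d_i/(d_o+d_i))² = 0.160;  ∂f/∂d_i = (d_o/(d_o+d_i))² = 0.359
δf = √((∂f/∂d_o · δd_o)² + (∂f/∂d_i · δd_i)²) = √(0.0435 + 0.873) = 0.957 cm
f = 28.0 cm.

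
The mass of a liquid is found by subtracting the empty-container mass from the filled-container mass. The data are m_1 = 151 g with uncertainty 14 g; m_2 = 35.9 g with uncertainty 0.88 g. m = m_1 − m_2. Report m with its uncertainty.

115 ± 14.0 g

For a sum/difference, combine absolute errors in quadrature:
  (δm_1)² = 196;  (δm_2)² = 0.774
δm = √(197) = 14.0 g
m = 115 g.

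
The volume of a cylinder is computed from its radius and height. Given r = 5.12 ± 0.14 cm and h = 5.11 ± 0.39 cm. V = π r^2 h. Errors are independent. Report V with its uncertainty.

421 ± 39.5 cm^3

Since V is a product/quotient, work with relative uncertainties:
  (2·δr/r)² = (2×0.0273)² = 0.00299;  (1·δh/h)² = (1×0.0763)² = 0.00582
δV/V = √(0.00882) = 0.0939
V = 421 cm^3, so δV = 0.0939 × 421 = 39.5 cm^3.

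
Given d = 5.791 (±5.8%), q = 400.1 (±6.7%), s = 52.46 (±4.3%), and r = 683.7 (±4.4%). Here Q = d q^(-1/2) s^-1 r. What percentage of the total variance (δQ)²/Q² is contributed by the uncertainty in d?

40.7%

(δQ/Q)² = (1·δd/d)² + (−½·δq/q)² + (-1·δs/s)² + (1·δr/r)²
  d term: (1×0.0580)² = 0.00336
  q term: (-0.5×0.0670)² = 0.00112
  s term: (-1×0.0430)² = 0.00185
  r term: (1×0.0440)² = 0.00194
Total = 0.00827. Share from d = 0.00336/0.00827 = 0.407.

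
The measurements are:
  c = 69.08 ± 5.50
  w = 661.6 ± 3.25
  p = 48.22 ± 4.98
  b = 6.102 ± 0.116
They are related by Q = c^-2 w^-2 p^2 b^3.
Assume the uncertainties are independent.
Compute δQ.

6.76e-05

For a monomial Q ∝ c^-2, w^-2, p^2, b^3, fractional errors add in quadrature:
  (-2·δc/c)² = (-2×0.0796)² = 0.0254;  (-2·δw/w)² = (-2×0.00491)² = 9.65e-05;  (2·δp/p)² = (2×0.103)² = 0.0427;  (3·δb/b)² = (3×0.0190)² = 0.00325
δQ/Q = √(0.0714) = 0.267
Q = 0.0002529, so δQ = 0.267 × 0.0002529 = 6.76e-05.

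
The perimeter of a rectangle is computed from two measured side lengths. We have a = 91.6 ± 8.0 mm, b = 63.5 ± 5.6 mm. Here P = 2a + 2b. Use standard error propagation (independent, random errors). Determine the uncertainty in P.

P is a linear combination, so absolute uncertainties add in quadrature:
  (2·δa)² = 256;  (2·δb)² = 125
δP = √(381) = 19.5 mm

19.5 mm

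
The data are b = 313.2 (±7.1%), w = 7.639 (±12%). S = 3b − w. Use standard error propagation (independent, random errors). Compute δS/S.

0.0716

S is a linear combination, so absolute uncertainties add in quadrature:
  (3·δb)² = 4450;  (δw)² = 0.840
δS = √(4450) = 66.7
S = 932.0, so δS/S = 66.7/932.0 = 0.0716.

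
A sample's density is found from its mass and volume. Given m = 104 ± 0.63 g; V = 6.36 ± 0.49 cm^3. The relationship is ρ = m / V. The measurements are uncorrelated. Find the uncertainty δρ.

Since ρ is a product/quotient, work with relative uncertainties:
  (1·δm/m)² = (1×0.00606)² = 3.67e-05;  (-1·δV/V)² = (-1×0.0770)² = 0.00594
δρ/ρ = √(0.00597) = 0.0773
ρ = 16.4 g/cm^3, so δρ = 0.0773 × 16.4 = 1.26 g/cm^3.

1.26 g/cm^3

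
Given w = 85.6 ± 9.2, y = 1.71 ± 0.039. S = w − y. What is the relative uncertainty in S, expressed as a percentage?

11.0%

Absolute uncertainties add in quadrature for a linear combination:
  (δw)² = 84.6;  (δy)² = 0.00152
δS = √(84.6) = 9.20
S = 83.9, so δS/S = 9.20/83.9 = 0.110.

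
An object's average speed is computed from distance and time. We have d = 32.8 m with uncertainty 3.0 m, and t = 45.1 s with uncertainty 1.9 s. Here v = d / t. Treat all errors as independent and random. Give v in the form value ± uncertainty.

0.727 ± 0.0732 m/s

For a monomial v ∝ d, t^-1, fractional errors add in quadrature:
  (1·δd/d)² = (1×0.0915)² = 0.00837;  (-1·δt/t)² = (-1×0.0421)² = 0.00177
δv/v = √(0.0101) = 0.101
v = 0.727 m/s, so δv = 0.101 × 0.727 = 0.0732 m/s.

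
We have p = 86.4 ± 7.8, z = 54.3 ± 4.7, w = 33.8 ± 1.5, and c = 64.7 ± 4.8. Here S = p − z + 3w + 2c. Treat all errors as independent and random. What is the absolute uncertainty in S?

14.0

Each term contributes (cᵢ δxᵢ)² to (δS)²:
  (δp)² = 60.8;  (δz)² = 22.1;  (3·δw)² = 20.2;  (2·δc)² = 92.2
δS = √(195) = 14.0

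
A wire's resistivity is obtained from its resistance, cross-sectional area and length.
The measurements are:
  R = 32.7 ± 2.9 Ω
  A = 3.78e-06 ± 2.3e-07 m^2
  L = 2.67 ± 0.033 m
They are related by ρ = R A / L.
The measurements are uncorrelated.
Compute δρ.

5.01e-06 Ω·m

For a monomial ρ ∝ R, A, L^-1, fractional errors add in quadrature:
  (1·δR/R)² = (1×0.0887)² = 0.00787;  (1·δA/A)² = (1×0.0608)² = 0.00370;  (-1·δL/L)² = (-1×0.0124)² = 0.000153
δρ/ρ = √(0.0117) = 0.108
ρ = 4.63e-05 Ω·m, so δρ = 0.108 × 4.63e-05 = 5.01e-06 Ω·m.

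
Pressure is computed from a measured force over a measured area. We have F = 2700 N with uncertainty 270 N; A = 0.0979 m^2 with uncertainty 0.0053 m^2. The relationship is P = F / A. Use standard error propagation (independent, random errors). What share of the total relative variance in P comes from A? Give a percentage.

22.7%

(δP/P)² = (1·δF/F)² + (-1·δA/A)²
  F term: (1×0.100)² = 0.0100
  A term: (-1×0.0541)² = 0.00293
Total = 0.0129. Share from A = 0.00293/0.0129 = 0.227.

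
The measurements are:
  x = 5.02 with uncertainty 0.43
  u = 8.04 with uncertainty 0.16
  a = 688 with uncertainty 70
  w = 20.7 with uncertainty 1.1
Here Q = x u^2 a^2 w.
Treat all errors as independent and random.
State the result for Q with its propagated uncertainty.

Since Q is a product/quotient, work with relative uncertainties:
  (1·δx/x)² = (1×0.0857)² = 0.00734;  (2·δu/u)² = (2×0.0199)² = 0.00158;  (2·δa/a)² = (2×0.102)² = 0.0414;  (1·δw/w)² = (1×0.0531)² = 0.00282
δQ/Q = √(0.0532) = 0.231
Q = 3.18e+09, so δQ = 0.231 × 3.18e+09 = 7.33e+08.

(3.18 ± 0.733) × 10^9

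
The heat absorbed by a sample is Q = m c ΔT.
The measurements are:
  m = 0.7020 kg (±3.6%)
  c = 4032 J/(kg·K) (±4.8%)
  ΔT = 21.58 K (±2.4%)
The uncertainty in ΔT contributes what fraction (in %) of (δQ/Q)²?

13.8%

(δQ/Q)² = (1·δm/m)² + (1·δc/c)² + (1·δΔT/ΔT)²
  m term: (1×0.0360)² = 0.00130
  c term: (1×0.0480)² = 0.00230
  ΔT term: (1×0.0240)² = 0.000576
Total = 0.00418. Share from ΔT = 0.000576/0.00418 = 0.138.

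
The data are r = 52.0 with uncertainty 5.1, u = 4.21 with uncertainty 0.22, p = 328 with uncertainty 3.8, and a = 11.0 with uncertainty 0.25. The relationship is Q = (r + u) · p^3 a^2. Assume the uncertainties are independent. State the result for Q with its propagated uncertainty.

Let w = r + u = 56.2. δw = √(δr² + δu²) = √(26.0 + 0.0484) = 5.10, so δw/w = 0.0908.
Q is then a monomial in w, p, a:
δQ/Q = √((δw/w)² + (3·δp/p)² + (2·δa/a)²) = √(0.00825 + 0.00121 + 0.00207) = 0.107
Q = 2.4e+11, so δQ = 0.107 × 2.4e+11 = 2.58e+10.

(2.40 ± 0.258) × 10^11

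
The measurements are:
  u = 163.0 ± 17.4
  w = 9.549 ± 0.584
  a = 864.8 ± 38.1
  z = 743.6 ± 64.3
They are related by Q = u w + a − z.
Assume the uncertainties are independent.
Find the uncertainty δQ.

Let p = u·w = 1556. δp/p = √((1·δu/u)² + (1·δw/w)²) = √(0.0114 + 0.00374) = 0.123, so δp = 191.
Q = p + a − z: δQ = √(δp² + δa² + δz²) = √(36700 + 1450 + 4130) = 206

206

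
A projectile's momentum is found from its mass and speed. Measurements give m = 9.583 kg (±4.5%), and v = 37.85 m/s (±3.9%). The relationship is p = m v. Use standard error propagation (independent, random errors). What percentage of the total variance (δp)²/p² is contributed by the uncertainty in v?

42.9%

(δp/p)² = (1·δm/m)² + (1·δv/v)²
  m term: (1×0.0450)² = 0.00202
  v term: (1×0.0390)² = 0.00152
Total = 0.00355. Share from v = 0.00152/0.00355 = 0.429.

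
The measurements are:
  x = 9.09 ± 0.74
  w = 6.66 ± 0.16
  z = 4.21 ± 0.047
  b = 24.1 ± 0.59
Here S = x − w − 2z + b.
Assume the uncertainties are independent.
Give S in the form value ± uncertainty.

18.1 ± 0.964

Sums and differences: (δS)² = Σ (cᵢ δxᵢ)².
  (δx)² = 0.548;  (δw)² = 0.0256;  (2·δz)² = 0.00884;  (δb)² = 0.348
δS = √(0.930) = 0.964
S = 18.1.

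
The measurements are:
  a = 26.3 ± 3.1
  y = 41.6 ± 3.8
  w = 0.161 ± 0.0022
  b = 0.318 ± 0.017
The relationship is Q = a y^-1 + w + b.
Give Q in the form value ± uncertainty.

1.11 ± 0.0958

Let p = a·y^-1 = 0.632. δp/p = √((1·δa/a)² + (-1·δy/y)²) = √(0.0139 + 0.00834) = 0.149, so δp = 0.0943.
Q = p + w + b: δQ = √(δp² + δw² + δb²) = √(0.00889 + 4.84e-06 + 0.000289) = 0.0958
Q = 1.11.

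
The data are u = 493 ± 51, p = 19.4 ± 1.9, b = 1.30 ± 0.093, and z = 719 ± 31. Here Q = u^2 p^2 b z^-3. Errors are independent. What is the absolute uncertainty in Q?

0.103

Q is a product of powers, so relative uncertainties combine in quadrature:
  (2·δu/u)² = (2×0.103)² = 0.0428;  (2·δp/p)² = (2×0.0979)² = 0.0384;  (1·δb/b)² = (1×0.0715)² = 0.00512;  (-3·δz/z)² = (-3×0.0431)² = 0.0167
δQ/Q = √(0.103) = 0.321
Q = 0.320, so δQ = 0.321 × 0.320 = 0.103.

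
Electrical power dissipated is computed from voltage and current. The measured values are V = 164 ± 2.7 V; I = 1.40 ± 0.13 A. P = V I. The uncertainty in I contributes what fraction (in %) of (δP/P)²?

(δP/P)² = (1·δV/V)² + (1·δI/I)²
  V term: (1×0.0165)² = 0.000271
  I term: (1×0.0929)² = 0.00862
Total = 0.00889. Share from I = 0.00862/0.00889 = 0.970.

97.0%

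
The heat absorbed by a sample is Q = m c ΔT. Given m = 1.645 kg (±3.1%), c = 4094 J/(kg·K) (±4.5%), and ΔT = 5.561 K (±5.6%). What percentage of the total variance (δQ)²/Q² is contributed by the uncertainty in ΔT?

51.2%

(δQ/Q)² = (1·δm/m)² + (1·δc/c)² + (1·δΔT/ΔT)²
  m term: (1×0.0310)² = 0.000961
  c term: (1×0.0450)² = 0.00202
  ΔT term: (1×0.0560)² = 0.00314
Total = 0.00612. Share from ΔT = 0.00314/0.00612 = 0.512.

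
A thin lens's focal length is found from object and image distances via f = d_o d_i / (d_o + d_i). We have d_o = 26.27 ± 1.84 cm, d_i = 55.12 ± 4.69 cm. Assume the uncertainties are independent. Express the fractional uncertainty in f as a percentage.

∂f/∂d_o = (d_i/(d_o+d_i))² = 0.459;  ∂f/∂d_i = (d_o/(d_o+d_i))² = 0.104
δf = √((∂f/∂d_o · δd_o)² + (∂f/∂d_i · δd_i)²) = √(0.712 + 0.239) = 0.975 cm
f = 17.79 cm, so δf/f = 0.975/17.79 = 0.0548.

5.48%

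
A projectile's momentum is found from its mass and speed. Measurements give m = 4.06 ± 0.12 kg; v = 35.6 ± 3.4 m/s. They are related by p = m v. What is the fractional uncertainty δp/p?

Since p is a product/quotient, work with relative uncertainties:
  (1·δm/m)² = (1×0.0296)² = 0.000874;  (1·δv/v)² = (1×0.0955)² = 0.00912
δp/p = √(0.00999) = 0.1000

0.1000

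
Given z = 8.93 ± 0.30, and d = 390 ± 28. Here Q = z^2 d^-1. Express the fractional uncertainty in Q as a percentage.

Relative error in a monomial: (δQ/Q)² = Σ (nᵢ · δxᵢ/xᵢ)².
  (2·δz/z)² = (2×0.0336)² = 0.00451;  (-1·δd/d)² = (-1×0.0718)² = 0.00515
δQ/Q = √(0.00967) = 0.0983

9.83%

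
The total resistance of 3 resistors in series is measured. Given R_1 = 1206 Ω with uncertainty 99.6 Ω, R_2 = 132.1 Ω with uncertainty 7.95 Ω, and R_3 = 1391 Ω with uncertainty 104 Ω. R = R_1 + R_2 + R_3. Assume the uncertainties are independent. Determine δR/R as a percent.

Sums and differences: (δR)² = Σ (cᵢ δxᵢ)².
  (δR_1)² = 9920;  (δR_2)² = 63.2;  (δR_3)² = 10800
δR = √(20800) = 144 Ω
R = 2729 Ω, so δR/R = 144/2729 = 0.0528.

5.28%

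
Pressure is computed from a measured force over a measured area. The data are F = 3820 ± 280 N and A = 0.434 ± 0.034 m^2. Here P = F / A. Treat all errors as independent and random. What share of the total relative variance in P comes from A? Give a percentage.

53.3%

(δP/P)² = (1·δF/F)² + (-1·δA/A)²
  F term: (1×0.0733)² = 0.00537
  A term: (-1×0.0783)² = 0.00614
Total = 0.0115. Share from A = 0.00614/0.0115 = 0.533.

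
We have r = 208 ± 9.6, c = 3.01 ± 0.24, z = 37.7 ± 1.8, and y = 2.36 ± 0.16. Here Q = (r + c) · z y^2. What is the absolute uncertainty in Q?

Let u = r + c = 211. δu = √(δr² + δc²) = √(92.2 + 0.0576) = 9.60, so δu/u = 0.0455.
Q is then a monomial in u, z, y:
δQ/Q = √((δu/u)² + (1·δz/z)² + (2·δy/y)²) = √(0.00207 + 0.00228 + 0.0184) = 0.151
Q = 44300, so δQ = 0.151 × 44300 = 6680.

6680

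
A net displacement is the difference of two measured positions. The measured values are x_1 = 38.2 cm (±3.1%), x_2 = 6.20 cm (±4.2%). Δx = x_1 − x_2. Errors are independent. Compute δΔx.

Sums and differences: (δΔx)² = Σ (cᵢ δxᵢ)².
  (δx_1)² = 1.40;  (δx_2)² = 0.0678
δΔx = √(1.47) = 1.21 cm

1.21 cm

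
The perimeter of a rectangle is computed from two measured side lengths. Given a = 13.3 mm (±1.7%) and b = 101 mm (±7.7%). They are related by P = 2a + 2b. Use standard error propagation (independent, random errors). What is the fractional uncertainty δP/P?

0.0681

P is a linear combination, so absolute uncertainties add in quadrature:
  (2·δa)² = 0.204;  (2·δb)² = 242
δP = √(242) = 15.6 mm
P = 229 mm, so δP/P = 15.6/229 = 0.0681.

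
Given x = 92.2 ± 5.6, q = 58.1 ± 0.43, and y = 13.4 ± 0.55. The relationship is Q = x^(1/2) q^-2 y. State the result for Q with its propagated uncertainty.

Q is a product of powers, so relative uncertainties combine in quadrature:
  (½·δx/x)² = (0.5×0.0607)² = 0.000922;  (-2·δq/q)² = (-2×0.00740)² = 0.000219;  (1·δy/y)² = (1×0.0410)² = 0.00168
δQ/Q = √(0.00283) = 0.0532
Q = 0.0381, so δQ = 0.0532 × 0.0381 = 0.00203.

0.0381 ± 0.00203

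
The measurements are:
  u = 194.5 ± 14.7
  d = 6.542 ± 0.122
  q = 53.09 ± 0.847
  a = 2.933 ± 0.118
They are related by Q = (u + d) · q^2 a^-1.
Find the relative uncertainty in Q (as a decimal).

0.0894

Let w = u + d = 201.0. δw = √(δu² + δd²) = √(216 + 0.0149) = 14.7, so δw/w = 0.0731.
Q is then a monomial in w, q, a:
δQ/Q = √((δw/w)² + (2·δq/q)² + (-1·δa/a)²) = √(0.00535 + 0.00102 + 0.00162) = 0.0894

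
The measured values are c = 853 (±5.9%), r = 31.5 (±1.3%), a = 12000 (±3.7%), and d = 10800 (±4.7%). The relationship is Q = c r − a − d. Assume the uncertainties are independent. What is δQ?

Let p = c·r = 26900. δp/p = √((1·δc/c)² + (1·δr/r)²) = √(0.00348 + 0.000169) = 0.0604, so δp = 1620.
Q = p − a − d: δQ = √(δp² + δa² + δd²) = √(2.64e+06 + 1.97e+05 + 2.58e+05) = 1760

1760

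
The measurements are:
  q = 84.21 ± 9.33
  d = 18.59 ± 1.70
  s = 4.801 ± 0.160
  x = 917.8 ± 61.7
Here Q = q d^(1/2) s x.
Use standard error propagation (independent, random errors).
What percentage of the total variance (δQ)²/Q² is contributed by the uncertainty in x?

22.6%

(δQ/Q)² = (1·δq/q)² + (½·δd/d)² + (1·δs/s)² + (1·δx/x)²
  q term: (1×0.111)² = 0.0123
  d term: (0.5×0.0914)² = 0.00209
  s term: (1×0.0333)² = 0.00111
  x term: (1×0.0672)² = 0.00452
Total = 0.0200. Share from x = 0.00452/0.0200 = 0.226.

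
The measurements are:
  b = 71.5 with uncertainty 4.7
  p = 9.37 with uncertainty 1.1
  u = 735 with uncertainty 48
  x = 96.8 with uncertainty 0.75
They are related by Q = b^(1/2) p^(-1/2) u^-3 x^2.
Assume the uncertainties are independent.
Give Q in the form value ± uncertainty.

(6.52 ± 1.35) × 10^-5

Since Q is a product/quotient, work with relative uncertainties:
  (½·δb/b)² = (0.5×0.0657)² = 0.00108;  (−½·δp/p)² = (-0.5×0.117)² = 0.00345;  (-3·δu/u)² = (-3×0.0653)² = 0.0384;  (2·δx/x)² = (2×0.00775)² = 0.000240
δQ/Q = √(0.0431) = 0.208
Q = 6.52e-05, so δQ = 0.208 × 6.52e-05 = 1.35e-05.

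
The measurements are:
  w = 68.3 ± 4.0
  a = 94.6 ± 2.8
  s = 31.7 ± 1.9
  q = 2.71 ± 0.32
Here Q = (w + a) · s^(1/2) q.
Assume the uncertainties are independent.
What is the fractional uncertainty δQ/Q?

0.125

Let u = w + a = 163. δu = √(δw² + δa²) = √(16.0 + 7.84) = 4.88, so δu/u = 0.0300.
Q is then a monomial in u, s, q:
δQ/Q = √((δu/u)² + (½·δs/s)² + (1·δq/q)²) = √(0.000898 + 0.000898 + 0.0139) = 0.125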